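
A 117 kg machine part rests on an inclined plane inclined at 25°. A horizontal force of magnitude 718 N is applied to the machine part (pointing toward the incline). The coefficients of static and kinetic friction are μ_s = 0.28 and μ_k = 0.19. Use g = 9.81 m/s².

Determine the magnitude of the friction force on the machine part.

The horizontal push has a component P sin θ into the surface, so N = m g cos θ + P sin θ = 1040 + 303.4 = 1344 N.
Parallel to the incline: P cos θ − m g sin θ = 650.7 − 485.1 = 165.7 N; the friction needed to balance this is 165.7 N acting down the slope.
Maximum static friction: μ_s N = 0.28 × 1344 = 376.2 N.
Since 165.7 N is within the 376.2 N limit, the machine part stays put and friction is exactly 166 N.

f ≈ 166 N (down the incline)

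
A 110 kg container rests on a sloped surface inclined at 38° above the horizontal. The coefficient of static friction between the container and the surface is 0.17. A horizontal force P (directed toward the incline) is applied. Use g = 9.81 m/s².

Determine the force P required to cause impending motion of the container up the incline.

P ≈ 1180 N

At impending motion up the slope, friction acts down-slope at its limit: f = μ_s N.
Perpendicular to the incline: N = m g cos θ + P sin θ.
Along the incline: P cos θ = m g sin θ + μ_s N = m g sin θ + μ_s (m g cos θ + P sin θ).
Solving, P (cos θ − μ_s sin θ) = m g (sin θ + μ_s cos θ), so P = 110×9.81×(sin 38° + 0.17 cos 38°)/(cos 38° − 0.17 sin 38°) = 1080×0.7496/0.6833 = 1180 N.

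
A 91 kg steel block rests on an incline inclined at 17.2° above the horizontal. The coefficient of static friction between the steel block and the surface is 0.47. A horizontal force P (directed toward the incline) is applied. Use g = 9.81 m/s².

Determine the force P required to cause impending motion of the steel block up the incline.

At impending motion up the slope, friction acts down-slope at its limit: f = μ_s N.
Perpendicular to the incline: N = m g cos θ + P sin θ.
Along the incline: P cos θ = m g sin θ + μ_s N = m g sin θ + μ_s (m g cos θ + P sin θ).
Solving, P (cos θ − μ_s sin θ) = m g (sin θ + μ_s cos θ), so P = 91×9.81×(sin 17.2° + 0.47 cos 17.2°)/(cos 17.2° − 0.47 sin 17.2°) = 893×0.7447/0.8163 = 814 N.

P ≈ 814 N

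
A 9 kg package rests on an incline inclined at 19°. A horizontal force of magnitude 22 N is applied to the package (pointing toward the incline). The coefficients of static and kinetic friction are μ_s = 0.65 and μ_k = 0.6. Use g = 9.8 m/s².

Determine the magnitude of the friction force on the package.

f ≈ 7.91 N (up the incline)

Resolve perpendicular to the incline: N = m g cos θ + P sin θ = 9×9.8×cos 19° + 22×sin 19° = 90.56 N.
Along the incline, the net driving force (taking up-slope positive) is P cos θ − m g sin θ = 20.8 − 28.72 = -7.914 N, so equilibrium requires friction f = 7.914 N (up-slope).
The limit of static friction is μ_s N = 58.86 N.
Since 7.914 N is within the 58.86 N limit, the package stays put and friction is exactly 7.91 N.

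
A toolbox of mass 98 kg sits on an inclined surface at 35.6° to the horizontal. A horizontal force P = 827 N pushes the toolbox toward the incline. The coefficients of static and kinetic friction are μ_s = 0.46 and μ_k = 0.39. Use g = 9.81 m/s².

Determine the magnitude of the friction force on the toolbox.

f ≈ 113 N (down the incline)

Normal direction: N = m g cos θ + P sin θ = 1263 N.
Parallel to the incline: P cos θ − m g sin θ = 672.4 − 559.6 = 112.8 N; the friction needed to balance this is 112.8 N acting down the slope.
Maximum static friction: μ_s N = 0.46 × 1263 = 581 N.
Since 112.8 N is within the 581 N limit, the toolbox stays put and friction is exactly 113 N.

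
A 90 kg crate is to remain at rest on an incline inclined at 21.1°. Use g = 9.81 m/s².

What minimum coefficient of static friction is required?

At the slip threshold m g sin θ = μ_s m g cos θ, so μ_s,min = tan θ.
μ_s,min = tan 21.1° = 0.386.

μ_s,min ≈ 0.386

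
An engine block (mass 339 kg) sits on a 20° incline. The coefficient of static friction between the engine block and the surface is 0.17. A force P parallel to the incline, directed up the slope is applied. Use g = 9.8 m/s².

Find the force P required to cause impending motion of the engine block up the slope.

P ≈ 1670 N

At impending motion up the slope, friction acts down-slope at its limit: f = μ_s N.
P is parallel to the surface, so N = m g cos θ = 3120 N.
Along the incline: P = m g sin θ + μ_s N = 1140 + 0.17×3120 = 1670 N.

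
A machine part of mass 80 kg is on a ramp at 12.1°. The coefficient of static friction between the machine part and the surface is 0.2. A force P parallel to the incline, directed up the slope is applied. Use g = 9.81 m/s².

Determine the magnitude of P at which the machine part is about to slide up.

P ≈ 318 N

At impending motion up the slope, friction acts down-slope at its limit: f = μ_s N.
P is parallel to the surface, so N = m g cos θ = 767 N.
Along the incline: P = m g sin θ + μ_s N = 165 + 0.2×767 = 318 N.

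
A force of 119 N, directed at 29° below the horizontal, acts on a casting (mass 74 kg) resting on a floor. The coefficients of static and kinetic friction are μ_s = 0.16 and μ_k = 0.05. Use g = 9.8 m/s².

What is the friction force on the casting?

N = m g + P sin α = 725.2 + 119×sin 29° = 782.9 N.
Horizontally, friction must balance P cos α = 104.1 N.
μ_s N = 0.16 × 782.9 = 125.3 N.
Since 104.1 N does not exceed the limit, the casting stays at rest and f = 104 N.

f ≈ 104 N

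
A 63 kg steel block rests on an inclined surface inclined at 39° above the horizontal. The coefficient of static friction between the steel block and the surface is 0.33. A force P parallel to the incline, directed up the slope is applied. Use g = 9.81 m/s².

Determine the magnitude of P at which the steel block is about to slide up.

At impending motion up the slope, friction acts down-slope at its limit: f = μ_s N.
P is parallel to the surface, so N = m g cos θ = 480 N.
Along the incline: P = m g sin θ + μ_s N = 389 + 0.33×480 = 547 N.

P ≈ 547 N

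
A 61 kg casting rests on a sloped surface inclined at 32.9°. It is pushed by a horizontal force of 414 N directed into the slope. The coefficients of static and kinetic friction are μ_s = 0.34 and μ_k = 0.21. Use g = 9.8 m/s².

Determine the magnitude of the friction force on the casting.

f ≈ 22.9 N (down the incline)

Resolve perpendicular to the incline: N = m g cos θ + P sin θ = 61×9.8×cos 32.9° + 414×sin 32.9° = 726.8 N.
Parallel to the incline: P cos θ − m g sin θ = 347.6 − 324.7 = 22.89 N; the friction needed to balance this is 22.89 N acting down the slope.
The limit of static friction is μ_s N = 247.1 N.
Since 22.89 N is within the 247.1 N limit, the casting stays put and friction is exactly 22.9 N.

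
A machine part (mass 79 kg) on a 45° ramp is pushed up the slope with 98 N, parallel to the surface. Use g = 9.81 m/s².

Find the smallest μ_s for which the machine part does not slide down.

N = m g cos θ = 548 N.
Friction must make up the shortfall along the incline: f = m g sin θ − P = 548 − 98 = 450 N.
At the threshold f = μ_s N, so μ_s,min = 450/548 = 0.821.

μ_s,min ≈ 0.821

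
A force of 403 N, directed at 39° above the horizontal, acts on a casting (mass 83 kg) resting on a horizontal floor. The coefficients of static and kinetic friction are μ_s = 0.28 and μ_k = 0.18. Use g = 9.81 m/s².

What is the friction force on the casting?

The vertical component of P reduces the normal force: N = m g − P sin α = 814.2 − 253.6 = 560.6 N.
For equilibrium, f = P cos α = 403×cos 39° = 313.2 N.
μ_s N = 0.28 × 560.6 = 157 N.
313.2 > 157 N → the casting slides; f = μ_k N = 0.18×560.6 = 101 N.

f ≈ 101 N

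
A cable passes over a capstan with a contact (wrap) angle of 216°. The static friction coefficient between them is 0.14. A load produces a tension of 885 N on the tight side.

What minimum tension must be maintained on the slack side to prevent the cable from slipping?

Capstan equation at impending slip: T_tight/T_slack = e^{μβ}.
β = 216° = 3.77 rad; e^{μβ} = e^{0.14×3.77} = 1.695.
T_slack = T_tight / e^{μβ} = 885 / 1.695 = 522 N.

T_min ≈ 522 N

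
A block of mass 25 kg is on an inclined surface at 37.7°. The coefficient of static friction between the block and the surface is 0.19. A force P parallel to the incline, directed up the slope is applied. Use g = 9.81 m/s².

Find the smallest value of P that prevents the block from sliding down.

P_min ≈ 113 N

The block tends to slide down (tan θ > μ_s), so at the point of impending slip friction acts up-slope at its limit: f = μ_s N.
P is parallel to the surface, so N = m g cos θ = 194 N.
Along the incline: P + μ_s N = m g sin θ, so P = 150 − 0.19×194 = 113 N.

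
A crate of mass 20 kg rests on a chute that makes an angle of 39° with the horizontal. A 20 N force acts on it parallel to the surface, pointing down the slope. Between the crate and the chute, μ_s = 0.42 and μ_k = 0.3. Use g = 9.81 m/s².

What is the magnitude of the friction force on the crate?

Normal force: N = m g cos θ = 20 × 9.81 × cos 39° = 152.5 N.
Parallel to the incline, ΣF = 0 gives f = m g sin θ + P = 123.5 + 20 = 143.5 N (up-slope positive).
The static-friction ceiling is μ_s N = 0.42 × 152.5 = 64.04 N.
Since |143.5| > 64.04 N, static friction cannot hold it; the crate slides down the incline and kinetic friction applies: f = μ_k N = 0.3 × 152.5 = 45.7 N.

f ≈ 45.7 N (up the incline)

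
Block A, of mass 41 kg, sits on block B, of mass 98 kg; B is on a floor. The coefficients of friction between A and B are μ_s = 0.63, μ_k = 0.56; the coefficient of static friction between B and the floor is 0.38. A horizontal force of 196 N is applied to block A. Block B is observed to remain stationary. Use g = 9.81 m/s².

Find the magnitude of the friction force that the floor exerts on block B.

f ≈ 196 N

Between the blocks, N₁ = m_A g = 402.2 N.
So the A–B interface can sustain at most μ_s N₁ = 253.4 N of static friction.
P = 196 N is within that limit, so A and B move together (both at rest); the A–B friction is simply f₁ = P = 196 N.
B experiences an equal 196 N forward from A (third law). B is in equilibrium, so the floor supplies f₂ = 196 N of static friction (limit μ_s(m_A+m_B)g = 518.2 N, not exceeded).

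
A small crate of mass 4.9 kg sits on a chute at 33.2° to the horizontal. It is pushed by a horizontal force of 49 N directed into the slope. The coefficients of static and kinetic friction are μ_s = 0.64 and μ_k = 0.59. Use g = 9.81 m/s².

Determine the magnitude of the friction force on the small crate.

f ≈ 14.7 N (down the incline)

Normal direction: N = m g cos θ + P sin θ = 67.05 N.
Along the incline, the net driving force (taking up-slope positive) is P cos θ − m g sin θ = 41 − 26.32 = 14.68 N, so equilibrium requires friction f = -14.68 N (down-slope).
Maximum static friction: μ_s N = 0.64 × 67.05 = 42.91 N.
Since 14.68 N is within the 42.91 N limit, the small crate stays put and friction is exactly 14.7 N.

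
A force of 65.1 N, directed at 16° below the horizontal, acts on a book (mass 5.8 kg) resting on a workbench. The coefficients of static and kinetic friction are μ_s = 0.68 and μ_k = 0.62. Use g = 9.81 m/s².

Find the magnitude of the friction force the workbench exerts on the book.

Vertical equilibrium gives N = m g + P sin α = 74.84 N.
Horizontally, friction must balance P cos α = 62.58 N.
μ_s N = 0.68 × 74.84 = 50.89 N.
The required friction exceeds μ_s N, so the book moves and f = μ_k N = 46.4 N.

f ≈ 46.4 N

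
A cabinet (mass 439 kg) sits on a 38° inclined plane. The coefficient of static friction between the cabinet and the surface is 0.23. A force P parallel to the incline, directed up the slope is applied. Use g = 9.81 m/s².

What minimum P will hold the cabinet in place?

P_min ≈ 1870 N

The cabinet tends to slide down (tan θ > μ_s), so at the point of impending slip friction acts up-slope at its limit: f = μ_s N.
P is parallel to the surface, so N = m g cos θ = 3390 N.
Along the incline: P + μ_s N = m g sin θ, so P = 2650 − 0.23×3390 = 1870 N.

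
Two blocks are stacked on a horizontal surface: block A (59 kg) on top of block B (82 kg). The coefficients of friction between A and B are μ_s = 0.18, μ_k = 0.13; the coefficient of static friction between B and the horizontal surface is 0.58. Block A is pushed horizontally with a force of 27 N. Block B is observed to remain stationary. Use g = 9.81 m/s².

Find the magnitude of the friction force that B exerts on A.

Normal force at the A–B interface: N₁ = m_A g = 578.8 N.
So the A–B interface can sustain at most μ_s N₁ = 104.2 N of static friction.
P = 27 N is within that limit, so A and B move together (both at rest); the A–B friction is simply f₁ = P = 27 N.
B experiences an equal 27 N forward from A (third law). B is in equilibrium, so the floor supplies f₂ = 27 N of static friction (limit μ_s(m_A+m_B)g = 802.3 N, not exceeded).

f ≈ 27 N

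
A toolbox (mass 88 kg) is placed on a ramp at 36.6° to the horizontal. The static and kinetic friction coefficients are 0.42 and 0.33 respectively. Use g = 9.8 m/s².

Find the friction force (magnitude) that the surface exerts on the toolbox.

f ≈ 228 N (up the incline)

Normal force: N = m g cos θ = 88 × 9.8 × cos 36.6° = 692.3 N.
For equilibrium along the incline, friction must balance the weight component: f = m g sin θ = 514.2 N up the slope.
Maximum static friction available: μ_s N = 0.42 × 692.3 = 290.8 N.
Since |514.2| > 290.8 N, static friction cannot hold it; the toolbox slides down the incline and kinetic friction applies: f = μ_k N = 0.33 × 692.3 = 228 N.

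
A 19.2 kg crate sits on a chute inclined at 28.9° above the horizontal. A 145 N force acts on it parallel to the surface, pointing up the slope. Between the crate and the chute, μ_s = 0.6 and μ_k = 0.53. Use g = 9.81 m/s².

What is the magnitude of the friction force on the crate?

f ≈ 54 N (down the incline)

Perpendicular to the surface, N = m g cos θ = 19.2·9.81·cos 28.9° = 164.9 N.
The friction needed for equilibrium is m g sin θ − P = 91.03 − 145 = -53.97 N, measured positive up-slope.
The static-friction ceiling is μ_s N = 0.6 × 164.9 = 98.94 N.
Since |-53.97| ≤ 98.94 N, no slip — friction simply equals what equilibrium demands.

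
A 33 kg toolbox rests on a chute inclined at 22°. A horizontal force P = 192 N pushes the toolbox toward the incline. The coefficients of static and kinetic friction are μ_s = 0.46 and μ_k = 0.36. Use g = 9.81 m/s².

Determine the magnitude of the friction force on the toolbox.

f ≈ 56.7 N (down the incline)

Normal direction: N = m g cos θ + P sin θ = 372.1 N.
Parallel to the incline: P cos θ − m g sin θ = 178 − 121.3 = 56.75 N; the friction needed to balance this is 56.75 N acting down the slope.
Maximum static friction: μ_s N = 0.46 × 372.1 = 171.2 N.
|f_req| = 56.75 ≤ 171.2 N → the toolbox is in equilibrium; friction equals the required value.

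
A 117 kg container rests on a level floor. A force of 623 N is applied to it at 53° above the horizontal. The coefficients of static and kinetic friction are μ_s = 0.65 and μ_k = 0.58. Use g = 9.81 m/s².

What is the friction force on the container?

f ≈ 375 N

Vertical equilibrium gives N = m g − P sin α = 650.2 N.
Horizontally, friction must balance P cos α = 374.9 N.
μ_s N = 0.65 × 650.2 = 422.6 N.
374.9 ≤ 422.6 N → static; friction equals the required 375 N.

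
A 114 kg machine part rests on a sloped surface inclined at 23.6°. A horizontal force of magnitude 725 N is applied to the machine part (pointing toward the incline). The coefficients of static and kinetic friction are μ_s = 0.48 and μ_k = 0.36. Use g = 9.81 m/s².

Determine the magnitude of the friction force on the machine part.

Normal direction: N = m g cos θ + P sin θ = 1315 N.
Parallel to the incline: P cos θ − m g sin θ = 664.4 − 447.7 = 216.6 N; the friction needed to balance this is 216.6 N acting down the slope.
Maximum static friction: μ_s N = 0.48 × 1315 = 631.2 N.
Since 216.6 N is within the 631.2 N limit, the machine part stays put and friction is exactly 217 N.

f ≈ 217 N (down the incline)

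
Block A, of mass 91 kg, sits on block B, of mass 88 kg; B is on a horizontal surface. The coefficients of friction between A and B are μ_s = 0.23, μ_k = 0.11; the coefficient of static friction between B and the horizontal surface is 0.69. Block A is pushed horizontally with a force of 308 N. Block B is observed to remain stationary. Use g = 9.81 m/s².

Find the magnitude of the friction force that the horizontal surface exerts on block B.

f ≈ 98.2 N

Normal force at the A–B interface: N₁ = m_A g = 892.7 N.
So the A–B interface can sustain at most μ_s N₁ = 205.3 N of static friction.
P = 308 N exceeds that limit, so A slips over B and the interface friction becomes kinetic: f₁ = μ_k N₁ = 0.11×892.7 = 98.2 N.
By Newton's third law B feels 98.2 N forward from A. With B stationary, the floor's static friction on B balances it: f₂ = 98.2 N (well within μ_s(m_A+m_B)g = 1212 N).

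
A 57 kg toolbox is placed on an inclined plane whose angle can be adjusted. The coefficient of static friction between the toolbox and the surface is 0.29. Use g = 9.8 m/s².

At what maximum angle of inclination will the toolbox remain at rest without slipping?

At the slip threshold, m g sin θ = μ_s · m g cos θ, so tan θ = μ_s.
θ_max = arctan(0.29) = 16.2°.

θ_max ≈ 16.2°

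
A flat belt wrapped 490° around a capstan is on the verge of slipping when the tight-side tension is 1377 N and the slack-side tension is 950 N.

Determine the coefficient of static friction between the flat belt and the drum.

μ ≈ 0.0434

T₂/T₁ = e^{μβ} → μ = ln(T₂/T₁)/β.
β = 490° = 8.552 rad.
μ = ln(1377/950)/8.552 = ln(1.449)/8.552 = 0.0434.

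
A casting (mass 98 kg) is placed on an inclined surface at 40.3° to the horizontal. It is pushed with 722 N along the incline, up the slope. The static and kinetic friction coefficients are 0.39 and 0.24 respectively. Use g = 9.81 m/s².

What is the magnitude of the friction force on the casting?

Perpendicular to the surface, N = m g cos θ = 98·9.81·cos 40.3° = 733.2 N.
For equilibrium along the incline the friction force must supply f = m g sin θ − P = 621.8 − 722 = -100.2 N (positive meaning up-slope).
Maximum static friction available: μ_s N = 0.39 × 733.2 = 286 N.
Since |-100.2| ≤ 286 N, no slip — friction simply equals what equilibrium demands.

f ≈ 100 N (down the incline)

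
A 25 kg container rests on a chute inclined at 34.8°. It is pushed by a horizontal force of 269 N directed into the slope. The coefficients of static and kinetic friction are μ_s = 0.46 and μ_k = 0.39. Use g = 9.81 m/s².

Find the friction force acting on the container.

f ≈ 80.9 N (down the incline)

Resolve perpendicular to the incline: N = m g cos θ + P sin θ = 25×9.81×cos 34.8° + 269×sin 34.8° = 354.9 N.
Parallel to the incline: P cos θ − m g sin θ = 220.9 − 140 = 80.92 N; the friction needed to balance this is 80.92 N acting down the slope.
The limit of static friction is μ_s N = 163.3 N.
Since 80.92 N is within the 163.3 N limit, the container stays put and friction is exactly 80.9 N.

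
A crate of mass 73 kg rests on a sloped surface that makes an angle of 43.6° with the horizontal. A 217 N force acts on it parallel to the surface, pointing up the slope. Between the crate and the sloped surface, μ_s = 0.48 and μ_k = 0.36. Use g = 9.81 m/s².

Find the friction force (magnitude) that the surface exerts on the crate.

f ≈ 187 N (up the incline)

Normal force: N = m g cos θ = 73 × 9.81 × cos 43.6° = 518.6 N.
Parallel to the incline, ΣF = 0 gives f = m g sin θ − P = 493.9 − 217 = 276.9 N (up-slope positive).
Maximum static friction available: μ_s N = 0.48 × 518.6 = 248.9 N.
Since |276.9| > 248.9 N, static friction cannot hold it; the crate slides down the incline and kinetic friction applies: f = μ_k N = 0.36 × 518.6 = 187 N.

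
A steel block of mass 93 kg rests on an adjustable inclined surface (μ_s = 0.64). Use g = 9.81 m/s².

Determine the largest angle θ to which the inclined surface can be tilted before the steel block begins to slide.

At the slip threshold, m g sin θ = μ_s · m g cos θ, so tan θ = μ_s.
θ_max = arctan(0.64) = 32.6°.

θ_max ≈ 32.6°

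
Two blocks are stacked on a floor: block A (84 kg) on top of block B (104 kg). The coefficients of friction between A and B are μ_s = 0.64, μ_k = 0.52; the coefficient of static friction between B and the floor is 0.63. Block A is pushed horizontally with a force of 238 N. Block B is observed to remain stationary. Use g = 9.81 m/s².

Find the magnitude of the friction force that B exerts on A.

Between the blocks, N₁ = m_A g = 824 N.
Maximum static friction on A from B: μ_s N₁ = 0.64×824 = 527.4 N.
Since P = 238 N ≤ 527.4 N, A does not slip on B; friction on A equals P = 238 N.
B experiences an equal 238 N forward from A (third law). B is in equilibrium, so the floor supplies f₂ = 238 N of static friction (limit μ_s(m_A+m_B)g = 1162 N, not exceeded).

f ≈ 238 N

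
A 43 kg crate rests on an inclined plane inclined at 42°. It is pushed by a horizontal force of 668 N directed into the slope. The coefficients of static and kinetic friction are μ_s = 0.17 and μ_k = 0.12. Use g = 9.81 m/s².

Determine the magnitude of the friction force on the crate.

f ≈ 91.3 N (down the incline)

The horizontal push has a component P sin θ into the surface, so N = m g cos θ + P sin θ = 313.5 + 447 = 760.5 N.
Along the incline, the net driving force (taking up-slope positive) is P cos θ − m g sin θ = 496.4 − 282.3 = 214.2 N, so equilibrium requires friction f = -214.2 N (down-slope).
The limit of static friction is μ_s N = 129.3 N.
|f_req| = 214.2 > 129.3 N → the crate slides up the incline; f = μ_k N = 0.12 × 760.5 = 91.3 N.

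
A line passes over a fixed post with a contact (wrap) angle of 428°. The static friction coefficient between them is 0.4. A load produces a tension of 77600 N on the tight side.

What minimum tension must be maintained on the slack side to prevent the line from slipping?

T_min ≈ 3910 N

Capstan equation at impending slip: T_tight/T_slack = e^{μβ}.
β = 428° = 7.47 rad; e^{μβ} = e^{0.4×7.47} = 19.85.
T_slack = T_tight / e^{μβ} = 77600 / 19.85 = 3910 N.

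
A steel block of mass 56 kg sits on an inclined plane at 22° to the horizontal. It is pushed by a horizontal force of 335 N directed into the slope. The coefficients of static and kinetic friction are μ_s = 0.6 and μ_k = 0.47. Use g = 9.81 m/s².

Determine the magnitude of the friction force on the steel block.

f ≈ 105 N (down the incline)

The horizontal push has a component P sin θ into the surface, so N = m g cos θ + P sin θ = 509.4 + 125.5 = 634.9 N.
Parallel to the incline: P cos θ − m g sin θ = 310.6 − 205.8 = 104.8 N; the friction needed to balance this is 104.8 N acting down the slope.
The limit of static friction is μ_s N = 380.9 N.
Since 104.8 N is within the 380.9 N limit, the steel block stays put and friction is exactly 105 N.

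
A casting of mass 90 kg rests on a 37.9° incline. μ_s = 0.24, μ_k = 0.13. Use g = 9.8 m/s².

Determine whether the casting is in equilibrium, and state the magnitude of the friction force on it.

N = m g cos θ = 696 N.
Down-slope weight component: m g sin θ = 542 N.
μ_s N = 167 N.
542 > 167 N, so it slides; kinetic friction f = μ_k N = 0.13×696 = 90.5 N.

f ≈ 90.5 N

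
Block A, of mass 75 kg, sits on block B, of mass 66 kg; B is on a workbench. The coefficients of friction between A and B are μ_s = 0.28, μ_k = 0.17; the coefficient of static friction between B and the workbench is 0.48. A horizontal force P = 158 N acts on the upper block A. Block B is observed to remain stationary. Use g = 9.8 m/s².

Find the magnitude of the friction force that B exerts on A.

The normal force B exerts on A is simply A's weight, N₁ = 735 N.
Maximum static friction on A from B: μ_s N₁ = 0.28×735 = 205.8 N.
Since P = 158 N ≤ 205.8 N, A does not slip on B; friction on A equals P = 158 N.
B experiences an equal 158 N forward from A (third law). B is in equilibrium, so the floor supplies f₂ = 158 N of static friction (limit μ_s(m_A+m_B)g = 663.3 N, not exceeded).

f ≈ 158 N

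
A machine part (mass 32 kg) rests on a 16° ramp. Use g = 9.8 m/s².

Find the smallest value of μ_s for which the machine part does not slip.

At the slip threshold m g sin θ = μ_s m g cos θ, so μ_s,min = tan θ.
μ_s,min = tan 16° = 0.287.

μ_s,min ≈ 0.287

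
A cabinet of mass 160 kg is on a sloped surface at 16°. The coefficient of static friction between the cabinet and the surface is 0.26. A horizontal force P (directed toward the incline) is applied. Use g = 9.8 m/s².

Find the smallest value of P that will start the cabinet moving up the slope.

At impending motion up the slope, friction acts down-slope at its limit: f = μ_s N.
Perpendicular to the incline: N = m g cos θ + P sin θ.
Along the incline: P cos θ = m g sin θ + μ_s N = m g sin θ + μ_s (m g cos θ + P sin θ).
Solving, P (cos θ − μ_s sin θ) = m g (sin θ + μ_s cos θ), so P = 160×9.8×(sin 16° + 0.26 cos 16°)/(cos 16° − 0.26 sin 16°) = 1570×0.5256/0.8896 = 926 N.

P ≈ 926 N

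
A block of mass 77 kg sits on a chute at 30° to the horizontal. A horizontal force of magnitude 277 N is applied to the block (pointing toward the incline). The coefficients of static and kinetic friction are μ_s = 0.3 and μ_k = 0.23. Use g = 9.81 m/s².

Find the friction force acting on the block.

The horizontal push has a component P sin θ into the surface, so N = m g cos θ + P sin θ = 654.2 + 138.5 = 792.7 N.
Along the incline, the net driving force (taking up-slope positive) is P cos θ − m g sin θ = 239.9 − 377.7 = -137.8 N, so equilibrium requires friction f = 137.8 N (up-slope).
Maximum static friction: μ_s N = 0.3 × 792.7 = 237.8 N.
Since 137.8 N is within the 237.8 N limit, the block stays put and friction is exactly 138 N.

f ≈ 138 N (up the incline)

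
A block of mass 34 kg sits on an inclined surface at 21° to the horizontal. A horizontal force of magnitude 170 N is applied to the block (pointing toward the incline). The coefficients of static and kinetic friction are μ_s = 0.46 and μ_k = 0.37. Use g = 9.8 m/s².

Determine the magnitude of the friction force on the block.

f ≈ 39.3 N (down the incline)

Resolve perpendicular to the incline: N = m g cos θ + P sin θ = 34×9.8×cos 21° + 170×sin 21° = 372 N.
Along the incline, the net driving force (taking up-slope positive) is P cos θ − m g sin θ = 158.7 − 119.4 = 39.3 N, so equilibrium requires friction f = -39.3 N (down-slope).
Maximum static friction: μ_s N = 0.46 × 372 = 171.1 N.
Since 39.3 N is within the 171.1 N limit, the block stays put and friction is exactly 39.3 N.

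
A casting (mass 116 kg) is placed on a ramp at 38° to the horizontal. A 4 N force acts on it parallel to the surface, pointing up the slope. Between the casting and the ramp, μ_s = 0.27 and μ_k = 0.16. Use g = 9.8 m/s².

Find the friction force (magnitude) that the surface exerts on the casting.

Perpendicular to the surface, N = m g cos θ = 116·9.8·cos 38° = 895.8 N.
Parallel to the incline, ΣF = 0 gives f = m g sin θ − P = 699.9 − 4 = 695.9 N (up-slope positive).
Maximum static friction available: μ_s N = 0.27 × 895.8 = 241.9 N.
Since |695.9| > 241.9 N, static friction cannot hold it; the casting slides down the incline and kinetic friction applies: f = μ_k N = 0.16 × 895.8 = 143 N.

f ≈ 143 N (up the incline)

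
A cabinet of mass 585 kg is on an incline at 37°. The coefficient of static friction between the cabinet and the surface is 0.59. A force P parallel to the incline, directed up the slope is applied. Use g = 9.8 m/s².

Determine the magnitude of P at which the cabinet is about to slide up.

At impending motion up the slope, friction acts down-slope at its limit: f = μ_s N.
P is parallel to the surface, so N = m g cos θ = 4580 N.
Along the incline: P = m g sin θ + μ_s N = 3450 + 0.59×4580 = 6150 N.

P ≈ 6150 N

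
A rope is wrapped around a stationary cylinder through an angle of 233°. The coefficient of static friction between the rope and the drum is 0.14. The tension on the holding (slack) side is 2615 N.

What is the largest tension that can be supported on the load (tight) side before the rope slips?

T_max ≈ 4620 N

At impending slip the capstan equation gives T₂/T₁ = e^{μβ} with β in radians.
β = 233° × π/180 = 4.067 rad.
e^{μβ} = e^{0.14×4.067} = 1.767.
T₂ = T₁ · e^{μβ} = 2615 × 1.767 = 4620 N.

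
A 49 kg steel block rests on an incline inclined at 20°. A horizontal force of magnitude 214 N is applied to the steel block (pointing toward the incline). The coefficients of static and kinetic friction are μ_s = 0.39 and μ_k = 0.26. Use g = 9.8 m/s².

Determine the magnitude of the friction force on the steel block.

f ≈ 36.9 N (down the incline)

Normal direction: N = m g cos θ + P sin θ = 524.4 N.
Parallel to the incline: P cos θ − m g sin θ = 201.1 − 164.2 = 36.86 N; the friction needed to balance this is 36.86 N acting down the slope.
The limit of static friction is μ_s N = 204.5 N.
Since 36.86 N is within the 204.5 N limit, the steel block stays put and friction is exactly 36.9 N.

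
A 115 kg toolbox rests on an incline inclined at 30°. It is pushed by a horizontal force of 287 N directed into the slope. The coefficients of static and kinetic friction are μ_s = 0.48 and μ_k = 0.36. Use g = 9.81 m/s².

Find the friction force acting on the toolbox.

Resolve perpendicular to the incline: N = m g cos θ + P sin θ = 115×9.81×cos 30° + 287×sin 30° = 1121 N.
Parallel to the incline: P cos θ − m g sin θ = 248.5 − 564.1 = -315.5 N; the friction needed to balance this is 315.5 N acting up the slope.
Maximum static friction: μ_s N = 0.48 × 1121 = 537.8 N.
Since 315.5 N is within the 537.8 N limit, the toolbox stays put and friction is exactly 316 N.

f ≈ 316 N (up the incline)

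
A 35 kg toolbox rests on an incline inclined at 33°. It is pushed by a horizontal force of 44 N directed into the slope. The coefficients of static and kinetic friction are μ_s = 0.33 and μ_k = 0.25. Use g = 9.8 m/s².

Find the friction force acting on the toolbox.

Resolve perpendicular to the incline: N = m g cos θ + P sin θ = 35×9.8×cos 33° + 44×sin 33° = 311.6 N.
Parallel to the incline: P cos θ − m g sin θ = 36.9 − 186.8 = -149.9 N; the friction needed to balance this is 149.9 N acting up the slope.
Maximum static friction: μ_s N = 0.33 × 311.6 = 102.8 N.
The required 149.9 N exceeds the static limit, so the toolbox slides down-slope and f = μ_k N = 0.25×311.6 = 77.9 N.

f ≈ 77.9 N (up the incline)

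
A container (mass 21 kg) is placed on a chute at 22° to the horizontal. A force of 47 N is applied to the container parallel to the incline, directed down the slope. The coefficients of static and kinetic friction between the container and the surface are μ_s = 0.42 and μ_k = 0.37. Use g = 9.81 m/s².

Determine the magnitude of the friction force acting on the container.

The normal reaction is N = m g cos θ = 191 N.
The friction needed for equilibrium is m g sin θ + P = 77.17 + 47 = 124.2 N, measured positive up-slope.
The static-friction ceiling is μ_s N = 0.42 × 191 = 80.22 N.
|124.2| exceeds 80.22 N, so the container slips down-slope; friction is kinetic, f = μ_k N = 0.37×191 = 70.7 N.

f ≈ 70.7 N (up the incline)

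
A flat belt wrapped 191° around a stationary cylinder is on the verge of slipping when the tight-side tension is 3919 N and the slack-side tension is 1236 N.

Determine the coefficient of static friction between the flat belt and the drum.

T₂/T₁ = e^{μβ} → μ = ln(T₂/T₁)/β.
β = 191° = 3.334 rad.
μ = ln(3919/1236)/3.334 = ln(3.171)/3.334 = 0.346.

μ ≈ 0.346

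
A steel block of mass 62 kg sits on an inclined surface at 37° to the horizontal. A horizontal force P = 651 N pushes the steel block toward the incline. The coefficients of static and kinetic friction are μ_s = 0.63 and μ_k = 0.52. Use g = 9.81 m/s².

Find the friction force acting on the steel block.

The horizontal push has a component P sin θ into the surface, so N = m g cos θ + P sin θ = 485.7 + 391.8 = 877.5 N.
Along the incline, the net driving force (taking up-slope positive) is P cos θ − m g sin θ = 519.9 − 366 = 153.9 N, so equilibrium requires friction f = -153.9 N (down-slope).
The limit of static friction is μ_s N = 552.8 N.
|f_req| = 153.9 ≤ 552.8 N → the steel block is in equilibrium; friction equals the required value.

f ≈ 154 N (down the incline)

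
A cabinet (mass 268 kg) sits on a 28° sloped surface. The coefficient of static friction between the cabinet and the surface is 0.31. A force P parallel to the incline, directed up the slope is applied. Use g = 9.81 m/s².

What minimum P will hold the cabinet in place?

The cabinet tends to slide down (tan θ > μ_s), so at the point of impending slip friction acts up-slope at its limit: f = μ_s N.
P is parallel to the surface, so N = m g cos θ = 2320 N.
Along the incline: P + μ_s N = m g sin θ, so P = 1230 − 0.31×2320 = 515 N.

P_min ≈ 515 N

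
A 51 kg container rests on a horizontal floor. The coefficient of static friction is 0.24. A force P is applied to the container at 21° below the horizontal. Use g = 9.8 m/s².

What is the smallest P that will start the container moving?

P ≈ 142 N

N = m g + P sin α (the push presses the container into the horizontal floor).
At impending slip, P cos α = μ_s N = μ_s (m g + P sin α).
Solving: P (cos α − μ_s sin α) = μ_s m g → P = 0.24×500/(cos 21° − 0.24 sin 21°) = 120/0.8476 = 142 N.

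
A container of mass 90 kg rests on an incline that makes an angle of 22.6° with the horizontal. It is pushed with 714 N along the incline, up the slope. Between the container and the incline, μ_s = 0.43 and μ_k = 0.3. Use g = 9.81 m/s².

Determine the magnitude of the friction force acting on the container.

Perpendicular to the surface, N = m g cos θ = 90·9.81·cos 22.6° = 815.1 N.
For equilibrium along the incline the friction force must supply f = m g sin θ − P = 339.3 − 714 = -374.7 N (positive meaning up-slope).
The static-friction ceiling is μ_s N = 0.43 × 815.1 = 350.5 N.
|-374.7| exceeds 350.5 N, so the container slips up-slope; friction is kinetic, f = μ_k N = 0.3×815.1 = 245 N.

f ≈ 245 N (down the incline)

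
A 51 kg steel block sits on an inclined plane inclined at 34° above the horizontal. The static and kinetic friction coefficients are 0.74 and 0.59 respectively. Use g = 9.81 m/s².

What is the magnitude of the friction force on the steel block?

f ≈ 280 N (up the incline)

The normal reaction is N = m g cos θ = 414.8 N.
For equilibrium along the incline, friction must balance the weight component: f = m g sin θ = 279.8 N up the slope.
Maximum static friction available: μ_s N = 0.74 × 414.8 = 306.9 N.
Since |279.8| ≤ 306.9 N, static friction is sufficient; f equals the required value, not μ_s N.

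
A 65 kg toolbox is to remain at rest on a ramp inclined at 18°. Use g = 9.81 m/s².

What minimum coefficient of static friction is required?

At the slip threshold m g sin θ = μ_s m g cos θ, so μ_s,min = tan θ.
μ_s,min = tan 18° = 0.325.

μ_s,min ≈ 0.325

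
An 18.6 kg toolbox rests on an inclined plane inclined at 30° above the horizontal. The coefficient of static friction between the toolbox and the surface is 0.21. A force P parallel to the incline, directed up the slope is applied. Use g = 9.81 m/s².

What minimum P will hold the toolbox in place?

The toolbox tends to slide down (tan θ > μ_s), so at the point of impending slip friction acts up-slope at its limit: f = μ_s N.
P is parallel to the surface, so N = m g cos θ = 158 N.
Along the incline: P + μ_s N = m g sin θ, so P = 91.2 − 0.21×158 = 58 N.

P_min ≈ 58 N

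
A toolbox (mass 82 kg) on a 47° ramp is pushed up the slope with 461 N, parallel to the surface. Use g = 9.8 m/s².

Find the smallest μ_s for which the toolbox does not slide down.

N = m g cos θ = 548.1 N.
Friction must make up the shortfall along the incline: f = m g sin θ − P = 587.7 − 461 = 126.7 N.
At the threshold f = μ_s N, so μ_s,min = 126.7/548.1 = 0.231.

μ_s,min ≈ 0.231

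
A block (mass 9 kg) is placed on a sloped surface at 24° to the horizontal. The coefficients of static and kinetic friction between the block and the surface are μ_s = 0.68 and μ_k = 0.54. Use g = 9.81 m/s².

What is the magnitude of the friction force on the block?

The normal reaction is N = m g cos θ = 80.66 N.
Along the slope the weight component is m g sin θ = 35.91 N; friction must supply exactly this, acting up-slope.
Maximum static friction available: μ_s N = 0.68 × 80.66 = 54.85 N.
Since |35.91| ≤ 54.85 N, the block remains in static equilibrium and friction takes exactly the required value.

f ≈ 35.9 N (up the incline)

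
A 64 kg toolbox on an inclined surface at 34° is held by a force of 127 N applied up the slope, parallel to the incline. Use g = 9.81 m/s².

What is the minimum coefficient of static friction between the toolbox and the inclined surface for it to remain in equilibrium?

N = m g cos θ = 520.5 N.
Friction must make up the shortfall along the incline: f = m g sin θ − P = 351.1 − 127 = 224.1 N.
At the threshold f = μ_s N, so μ_s,min = 224.1/520.5 = 0.431.

μ_s,min ≈ 0.431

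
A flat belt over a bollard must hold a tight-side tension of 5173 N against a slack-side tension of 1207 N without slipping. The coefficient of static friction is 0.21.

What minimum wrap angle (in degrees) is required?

T₂/T₁ = e^{μβ} → β = ln(T₂/T₁)/μ.
β = ln(5173/1207)/0.21 = 1.455/0.21 = 6.93 rad.
In degrees: β = 6.93 × 180/π = 397°.

β_min ≈ 397°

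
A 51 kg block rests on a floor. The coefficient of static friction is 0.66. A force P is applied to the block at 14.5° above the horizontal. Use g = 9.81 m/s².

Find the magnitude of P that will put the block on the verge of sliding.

N = m g − P sin α (the pull lifts the block).
At impending slip, P cos α = μ_s N = μ_s (m g − P sin α).
Solving: P (cos α + μ_s sin α) = μ_s m g → P = 0.66×500/(cos 14.5° + 0.66 sin 14.5°) = 330/1.133 = 291 N.

P ≈ 291 N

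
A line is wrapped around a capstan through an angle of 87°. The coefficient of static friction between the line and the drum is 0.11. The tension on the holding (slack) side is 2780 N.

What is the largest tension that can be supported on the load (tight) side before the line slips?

At impending slip the capstan equation gives T₂/T₁ = e^{μβ} with β in radians.
β = 87° × π/180 = 1.518 rad.
e^{μβ} = e^{0.11×1.518} = 1.182.
T₂ = T₁ · e^{μβ} = 2780 × 1.182 = 3290 N.

T_max ≈ 3290 N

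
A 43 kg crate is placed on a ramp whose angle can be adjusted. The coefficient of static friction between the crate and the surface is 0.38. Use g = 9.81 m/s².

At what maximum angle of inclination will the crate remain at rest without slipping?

At the slip threshold, m g sin θ = μ_s · m g cos θ, so tan θ = μ_s.
θ_max = arctan(0.38) = 20.8°.

θ_max ≈ 20.8°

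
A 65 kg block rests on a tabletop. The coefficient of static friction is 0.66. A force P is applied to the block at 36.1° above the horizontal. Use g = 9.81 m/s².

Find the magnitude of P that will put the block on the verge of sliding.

N = m g − P sin α (the pull lifts the block).
At impending slip, P cos α = μ_s N = μ_s (m g − P sin α).
Solving: P (cos α + μ_s sin α) = μ_s m g → P = 0.66×638/(cos 36.1° + 0.66 sin 36.1°) = 421/1.197 = 352 N.

P ≈ 352 N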